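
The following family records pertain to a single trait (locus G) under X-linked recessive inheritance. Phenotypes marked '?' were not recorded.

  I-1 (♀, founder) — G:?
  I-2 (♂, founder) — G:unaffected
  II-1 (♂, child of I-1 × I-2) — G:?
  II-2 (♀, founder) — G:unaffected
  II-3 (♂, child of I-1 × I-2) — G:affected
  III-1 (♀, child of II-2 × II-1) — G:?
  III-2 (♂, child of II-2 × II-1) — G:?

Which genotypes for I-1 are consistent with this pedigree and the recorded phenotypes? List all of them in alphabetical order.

G/I-1 ? ·: X^GX^g|X^gX^g
G/I-2 un ·: X^GY
G/II-1 ? I-1×I-2: X^GY|X^gY
G/II-2 un ·: X^GX^G|X^GX^g
G/II-3 aff I-1×I-2: X^gY
G/III-1 ? II-2×II-1: X^GX^G|X^GX^g|X^gX^g
G/III-2 ? II-2×II-1: X^GY|X^gY
⇒ G over [I-1,I-2,II-1,II-2,II-3,III-1,III-2]: 15 consistent

I-1 ∈ {X^GX^g, X^gX^g}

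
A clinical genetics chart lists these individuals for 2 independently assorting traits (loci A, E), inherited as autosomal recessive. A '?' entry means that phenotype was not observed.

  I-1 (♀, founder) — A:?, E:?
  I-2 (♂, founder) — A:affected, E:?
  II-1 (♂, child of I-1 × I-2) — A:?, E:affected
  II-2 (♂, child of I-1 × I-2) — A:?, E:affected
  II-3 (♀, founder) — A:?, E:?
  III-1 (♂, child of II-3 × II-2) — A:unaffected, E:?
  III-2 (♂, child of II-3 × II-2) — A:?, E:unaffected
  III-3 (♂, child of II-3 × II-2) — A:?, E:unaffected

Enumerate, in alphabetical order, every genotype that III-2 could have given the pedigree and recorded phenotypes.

III-2 ∈ {AA Ee, Aa Ee, aa Ee}

A/I-1 ? ·: AA|Aa|aa
A/I-2 aff ·: aa
A/II-1 ? I-1×I-2: Aa|aa
A/II-2 ? I-1×I-2: Aa|aa
A/II-3 ? ·: AA|Aa|aa
A/III-1 un II-3×II-2: AA|Aa
A/III-2 ? II-3×II-2: AA|Aa|aa
A/III-3 ? II-3×II-2: AA|Aa|aa
⇒ A over [I-1,I-2,II-1,II-2,II-3,III-1,III-2,III-3]: 105 consistent
E/I-1 ? ·: Ee|ee
E/I-2 ? ·: Ee|ee
E/II-1 aff I-1×I-2: ee
E/II-2 aff I-1×I-2: ee
E/II-3 ? ·: EE|Ee
E/III-1 ? II-3×II-2: Ee|ee
E/III-2 un II-3×II-2: Ee
E/III-3 un II-3×II-2: Ee
⇒ E over [I-1,I-2,II-1,II-2,II-3,III-1,III-2,III-3]: 12 consistent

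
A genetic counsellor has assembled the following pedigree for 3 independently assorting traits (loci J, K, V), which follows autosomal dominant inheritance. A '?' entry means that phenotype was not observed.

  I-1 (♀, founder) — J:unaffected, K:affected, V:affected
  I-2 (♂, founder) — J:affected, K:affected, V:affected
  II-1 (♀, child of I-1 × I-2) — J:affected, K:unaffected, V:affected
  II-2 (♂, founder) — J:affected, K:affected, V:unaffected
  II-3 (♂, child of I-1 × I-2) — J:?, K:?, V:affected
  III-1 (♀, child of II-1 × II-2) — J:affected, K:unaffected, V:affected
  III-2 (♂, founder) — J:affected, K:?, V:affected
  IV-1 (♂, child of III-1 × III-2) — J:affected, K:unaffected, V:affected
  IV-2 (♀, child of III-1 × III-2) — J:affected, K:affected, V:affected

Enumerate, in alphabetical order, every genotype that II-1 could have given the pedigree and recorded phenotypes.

J/I-1 un ·: jj
J/I-2 aff ·: Jj|JJ
J/II-1 aff I-1×I-2: Jj
J/II-2 aff ·: Jj|JJ
J/II-3 ? I-1×I-2: jj|Jj
J/III-1 aff II-1×II-2: Jj|JJ
J/III-2 aff ·: Jj|JJ
J/IV-1 aff III-1×III-2: Jj|JJ
J/IV-2 aff III-1×III-2: Jj|JJ
⇒ J over [I-1,I-2,II-1,II-2,II-3,III-1,III-2,IV-1,IV-2]: 78 consistent
K/I-1 aff ·: Kk
K/I-2 aff ·: Kk
K/II-1 un I-1×I-2: kk
K/II-2 aff ·: Kk
K/II-3 ? I-1×I-2: kk|Kk|KK
K/III-1 un II-1×II-2: kk
K/III-2 ? ·: Kk
K/IV-1 un III-1×III-2: kk
K/IV-2 aff III-1×III-2: Kk
⇒ K over [I-1,I-2,II-1,II-2,II-3,III-1,III-2,IV-1,IV-2]: 3 consistent
V/I-1 aff ·: Vv|VV
V/I-2 aff ·: Vv|VV
V/II-1 aff I-1×I-2: Vv|VV
V/II-2 un ·: vv
V/II-3 aff I-1×I-2: Vv|VV
V/III-1 aff II-1×II-2: Vv
V/III-2 aff ·: Vv|VV
V/IV-1 aff III-1×III-2: Vv|VV
V/IV-2 aff III-1×III-2: Vv|VV
⇒ V over [I-1,I-2,II-1,II-2,II-3,III-1,III-2,IV-1,IV-2]: 104 consistent

II-1 ∈ {Jj kk VV, Jj kk Vv}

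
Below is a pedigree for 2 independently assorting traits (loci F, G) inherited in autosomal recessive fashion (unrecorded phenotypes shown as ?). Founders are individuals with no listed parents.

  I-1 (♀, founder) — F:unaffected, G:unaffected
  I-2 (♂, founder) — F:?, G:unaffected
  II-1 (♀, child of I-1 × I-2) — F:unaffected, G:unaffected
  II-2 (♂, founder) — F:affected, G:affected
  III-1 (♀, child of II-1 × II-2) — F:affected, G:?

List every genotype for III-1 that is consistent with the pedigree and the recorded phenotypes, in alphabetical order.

F/I-1 un ·: FF|Ff
F/I-2 ? ·: FF|Ff|ff
F/II-1 un I-1×I-2: Ff
F/II-2 aff ·: ff
F/III-1 aff II-1×II-2: ff
⇒ F over [I-1,I-2,II-1,II-2,III-1]: 5 consistent
G/I-1 un ·: GG|Gg
G/I-2 un ·: GG|Gg
G/II-1 un I-1×I-2: GG|Gg
G/II-2 aff ·: gg
G/III-1 ? II-1×II-2: Gg|gg
⇒ G over [I-1,I-2,II-1,II-2,III-1]: 10 consistent

III-1 ∈ {ff Gg, ff gg}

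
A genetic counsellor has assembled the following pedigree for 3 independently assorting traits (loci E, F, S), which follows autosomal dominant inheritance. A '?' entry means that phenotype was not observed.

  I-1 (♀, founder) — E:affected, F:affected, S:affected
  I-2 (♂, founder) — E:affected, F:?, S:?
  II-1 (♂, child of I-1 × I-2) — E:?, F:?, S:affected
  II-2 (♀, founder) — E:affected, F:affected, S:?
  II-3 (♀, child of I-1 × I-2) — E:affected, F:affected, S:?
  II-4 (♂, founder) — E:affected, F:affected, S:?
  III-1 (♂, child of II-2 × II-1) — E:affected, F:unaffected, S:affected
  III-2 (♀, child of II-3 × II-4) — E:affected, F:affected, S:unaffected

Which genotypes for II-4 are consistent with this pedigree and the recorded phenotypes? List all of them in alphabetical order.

E/I-1 aff ·: Ee|EE
E/I-2 aff ·: Ee|EE
E/II-1 ? I-1×I-2: ee|Ee|EE
E/II-2 aff ·: Ee|EE
E/II-3 aff I-1×I-2: Ee|EE
E/II-4 aff ·: Ee|EE
E/III-1 aff II-2×II-1: Ee|EE
E/III-2 aff II-3×II-4: Ee|EE
⇒ E over [I-1,I-2,II-1,II-2,II-3,II-4,III-1,III-2]: 170 consistent
F/I-1 aff ·: Ff|FF
F/I-2 ? ·: ff|Ff|FF
F/II-1 ? I-1×I-2: ff|Ff
F/II-2 aff ·: Ff
F/II-3 aff I-1×I-2: Ff|FF
F/II-4 aff ·: Ff|FF
F/III-1 un II-2×II-1: ff
F/III-2 aff II-3×II-4: Ff|FF
⇒ F over [I-1,I-2,II-1,II-2,II-3,II-4,III-1,III-2]: 40 consistent
S/I-1 aff ·: Ss|SS
S/I-2 ? ·: ss|Ss|SS
S/II-1 aff I-1×I-2: Ss|SS
S/II-2 ? ·: ss|Ss|SS
S/II-3 ? I-1×I-2: ss|Ss
S/II-4 ? ·: ss|Ss
S/III-1 aff II-2×II-1: Ss|SS
S/III-2 un II-3×II-4: ss
⇒ S over [I-1,I-2,II-1,II-2,II-3,II-4,III-1,III-2]: 102 consistent

II-4 ∈ {EE FF Ss, EE FF ss, EE Ff Ss, EE Ff ss, Ee FF Ss, Ee FF ss, Ee Ff Ss, Ee Ff ss}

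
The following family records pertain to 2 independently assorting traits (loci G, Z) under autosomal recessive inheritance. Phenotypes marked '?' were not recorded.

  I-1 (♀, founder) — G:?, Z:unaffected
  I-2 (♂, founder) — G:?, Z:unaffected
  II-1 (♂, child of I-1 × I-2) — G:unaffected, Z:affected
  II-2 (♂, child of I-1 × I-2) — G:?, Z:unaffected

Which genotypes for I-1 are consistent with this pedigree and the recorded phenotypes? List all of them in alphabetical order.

G/I-1 ? ·: GG|Gg|gg
G/I-2 ? ·: GG|Gg|gg
G/II-1 un I-1×I-2: GG|Gg
G/II-2 ? I-1×I-2: GG|Gg|gg
⇒ G over [I-1,I-2,II-1,II-2]: 21 consistent
Z/I-1 un ·: Zz
Z/I-2 un ·: Zz
Z/II-1 aff I-1×I-2: zz
Z/II-2 un I-1×I-2: ZZ|Zz
⇒ Z over [I-1,I-2,II-1,II-2]: 2 consistent

I-1 ∈ {GG Zz, Gg Zz, gg Zz}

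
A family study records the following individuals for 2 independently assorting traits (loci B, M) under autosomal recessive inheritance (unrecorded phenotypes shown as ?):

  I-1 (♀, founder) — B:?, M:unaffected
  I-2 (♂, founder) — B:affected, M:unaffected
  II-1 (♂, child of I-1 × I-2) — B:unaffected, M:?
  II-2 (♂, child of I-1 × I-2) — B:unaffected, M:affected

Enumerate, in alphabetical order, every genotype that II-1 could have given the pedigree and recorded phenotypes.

II-1 ∈ {Bb MM, Bb Mm, Bb mm}

B/I-1 ? ·: BB|Bb
B/I-2 aff ·: bb
B/II-1 un I-1×I-2: Bb
B/II-2 un I-1×I-2: Bb
⇒ B over [I-1,I-2,II-1,II-2]: 2 consistent
M/I-1 un ·: Mm
M/I-2 un ·: Mm
M/II-1 ? I-1×I-2: MM|Mm|mm
M/II-2 aff I-1×I-2: mm
⇒ M over [I-1,I-2,II-1,II-2]: 3 consistent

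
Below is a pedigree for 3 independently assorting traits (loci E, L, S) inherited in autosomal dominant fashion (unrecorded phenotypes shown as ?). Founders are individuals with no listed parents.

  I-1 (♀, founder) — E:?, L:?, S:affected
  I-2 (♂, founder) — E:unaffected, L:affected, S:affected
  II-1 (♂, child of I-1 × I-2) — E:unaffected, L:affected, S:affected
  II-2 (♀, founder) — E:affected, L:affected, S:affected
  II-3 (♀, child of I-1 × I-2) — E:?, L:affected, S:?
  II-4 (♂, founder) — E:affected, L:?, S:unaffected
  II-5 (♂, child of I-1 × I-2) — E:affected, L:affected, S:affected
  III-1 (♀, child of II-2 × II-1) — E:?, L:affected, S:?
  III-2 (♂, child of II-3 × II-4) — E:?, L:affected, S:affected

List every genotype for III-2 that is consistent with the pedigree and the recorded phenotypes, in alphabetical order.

E/I-1 ? ·: Ee
E/I-2 un ·: ee
E/II-1 un I-1×I-2: ee
E/II-2 aff ·: Ee|EE
E/II-3 ? I-1×I-2: ee|Ee
E/II-4 aff ·: Ee|EE
E/II-5 aff I-1×I-2: Ee
E/III-1 ? II-2×II-1: ee|Ee
E/III-2 ? II-3×II-4: ee|Ee|EE
⇒ E over [I-1,I-2,II-1,II-2,II-3,II-4,II-5,III-1,III-2]: 24 consistent
L/I-1 ? ·: ll|Ll|LL
L/I-2 aff ·: Ll|LL
L/II-1 aff I-1×I-2: Ll|LL
L/II-2 aff ·: Ll|LL
L/II-3 aff I-1×I-2: Ll|LL
L/II-4 ? ·: ll|Ll|LL
L/II-5 aff I-1×I-2: Ll|LL
L/III-1 aff II-2×II-1: Ll|LL
L/III-2 aff II-3×II-4: Ll|LL
⇒ L over [I-1,I-2,II-1,II-2,II-3,II-4,II-5,III-1,III-2]: 430 consistent
S/I-1 aff ·: Ss|SS
S/I-2 aff ·: Ss|SS
S/II-1 aff I-1×I-2: Ss|SS
S/II-2 aff ·: Ss|SS
S/II-3 ? I-1×I-2: Ss|SS
S/II-4 un ·: ss
S/II-5 aff I-1×I-2: Ss|SS
S/III-1 ? II-2×II-1: ss|Ss|SS
S/III-2 aff II-3×II-4: Ss
⇒ S over [I-1,I-2,II-1,II-2,II-3,II-4,II-5,III-1,III-2]: 99 consistent

III-2 ∈ {EE LL Ss, EE Ll Ss, Ee LL Ss, Ee Ll Ss, ee LL Ss, ee Ll Ss}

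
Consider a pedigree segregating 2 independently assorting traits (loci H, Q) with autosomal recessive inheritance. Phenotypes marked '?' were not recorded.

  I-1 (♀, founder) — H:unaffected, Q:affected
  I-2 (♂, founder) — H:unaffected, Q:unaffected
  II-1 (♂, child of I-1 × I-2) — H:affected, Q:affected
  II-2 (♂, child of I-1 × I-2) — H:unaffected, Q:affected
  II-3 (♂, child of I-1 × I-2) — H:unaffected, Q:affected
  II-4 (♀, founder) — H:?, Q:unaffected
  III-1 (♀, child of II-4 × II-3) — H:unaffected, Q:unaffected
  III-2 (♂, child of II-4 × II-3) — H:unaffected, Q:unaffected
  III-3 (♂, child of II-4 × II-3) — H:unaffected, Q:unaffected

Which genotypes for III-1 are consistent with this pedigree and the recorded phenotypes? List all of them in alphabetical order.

III-1 ∈ {HH Qq, Hh Qq}

H/I-1 un ·: Hh
H/I-2 un ·: Hh
H/II-1 aff I-1×I-2: hh
H/II-2 un I-1×I-2: HH|Hh
H/II-3 un I-1×I-2: HH|Hh
H/II-4 ? ·: HH|Hh|hh
H/III-1 un II-4×II-3: HH|Hh
H/III-2 un II-4×II-3: HH|Hh
H/III-3 un II-4×II-3: HH|Hh
⇒ H over [I-1,I-2,II-1,II-2,II-3,II-4,III-1,III-2,III-3]: 54 consistent
Q/I-1 aff ·: qq
Q/I-2 un ·: Qq
Q/II-1 aff I-1×I-2: qq
Q/II-2 aff I-1×I-2: qq
Q/II-3 aff I-1×I-2: qq
Q/II-4 un ·: QQ|Qq
Q/III-1 un II-4×II-3: Qq
Q/III-2 un II-4×II-3: Qq
Q/III-3 un II-4×II-3: Qq
⇒ Q over [I-1,I-2,II-1,II-2,II-3,II-4,III-1,III-2,III-3]: 2 consistent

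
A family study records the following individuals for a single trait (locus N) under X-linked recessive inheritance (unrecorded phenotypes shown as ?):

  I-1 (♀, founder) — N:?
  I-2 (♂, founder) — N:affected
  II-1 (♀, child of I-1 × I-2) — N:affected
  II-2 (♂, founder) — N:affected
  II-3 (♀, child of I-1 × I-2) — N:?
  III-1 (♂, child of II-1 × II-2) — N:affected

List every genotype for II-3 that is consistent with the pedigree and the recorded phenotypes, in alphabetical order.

II-3 ∈ {X^NX^n, X^nX^n}

N/I-1 ? ·: X^NX^n|X^nX^n
N/I-2 aff ·: X^nY
N/II-1 aff I-1×I-2: X^nX^n
N/II-2 aff ·: X^nY
N/II-3 ? I-1×I-2: X^NX^n|X^nX^n
N/III-1 aff II-1×II-2: X^nY
⇒ N over [I-1,I-2,II-1,II-2,II-3,III-1]: 3 consistent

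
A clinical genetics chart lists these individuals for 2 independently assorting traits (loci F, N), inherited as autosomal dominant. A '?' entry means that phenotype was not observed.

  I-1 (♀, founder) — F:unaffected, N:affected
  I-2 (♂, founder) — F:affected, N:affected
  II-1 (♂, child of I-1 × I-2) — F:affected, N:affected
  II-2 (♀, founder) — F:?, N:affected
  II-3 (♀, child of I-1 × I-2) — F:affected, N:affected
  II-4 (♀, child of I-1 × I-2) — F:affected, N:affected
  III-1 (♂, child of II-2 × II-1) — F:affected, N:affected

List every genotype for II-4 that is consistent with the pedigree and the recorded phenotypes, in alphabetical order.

F/I-1 un ·: ff
F/I-2 aff ·: Ff|FF
F/II-1 aff I-1×I-2: Ff
F/II-2 ? ·: ff|Ff|FF
F/II-3 aff I-1×I-2: Ff
F/II-4 aff I-1×I-2: Ff
F/III-1 aff II-2×II-1: Ff|FF
⇒ F over [I-1,I-2,II-1,II-2,II-3,II-4,III-1]: 10 consistent
N/I-1 aff ·: Nn|NN
N/I-2 aff ·: Nn|NN
N/II-1 aff I-1×I-2: Nn|NN
N/II-2 aff ·: Nn|NN
N/II-3 aff I-1×I-2: Nn|NN
N/II-4 aff I-1×I-2: Nn|NN
N/III-1 aff II-2×II-1: Nn|NN
⇒ N over [I-1,I-2,II-1,II-2,II-3,II-4,III-1]: 87 consistent

II-4 ∈ {Ff NN, Ff Nn}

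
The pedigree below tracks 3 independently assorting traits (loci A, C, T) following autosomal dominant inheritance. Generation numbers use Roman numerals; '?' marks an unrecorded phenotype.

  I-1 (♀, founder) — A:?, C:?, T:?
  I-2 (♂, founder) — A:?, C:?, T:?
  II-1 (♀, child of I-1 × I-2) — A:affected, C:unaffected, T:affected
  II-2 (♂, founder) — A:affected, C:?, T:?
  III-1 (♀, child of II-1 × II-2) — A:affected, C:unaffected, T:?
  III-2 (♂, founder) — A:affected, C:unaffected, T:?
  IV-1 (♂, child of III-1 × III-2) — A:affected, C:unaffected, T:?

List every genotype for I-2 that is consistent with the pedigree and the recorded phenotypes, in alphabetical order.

I-2 ∈ {AA Cc TT, AA Cc Tt, AA Cc tt, AA cc TT, AA cc Tt, AA cc tt, Aa Cc TT, Aa Cc Tt, Aa Cc tt, Aa cc TT, Aa cc Tt, Aa cc tt, aa Cc TT, aa Cc Tt, aa Cc tt, aa cc TT, aa cc Tt, aa cc tt}

A/I-1 ? ·: aa|Aa|AA
A/I-2 ? ·: aa|Aa|AA
A/II-1 aff I-1×I-2: Aa|AA
A/II-2 aff ·: Aa|AA
A/III-1 aff II-1×II-2: Aa|AA
A/III-2 aff ·: Aa|AA
A/IV-1 aff III-1×III-2: Aa|AA
⇒ A over [I-1,I-2,II-1,II-2,III-1,III-2,IV-1]: 138 consistent
C/I-1 ? ·: cc|Cc
C/I-2 ? ·: cc|Cc
C/II-1 un I-1×I-2: cc
C/II-2 ? ·: cc|Cc
C/III-1 un II-1×II-2: cc
C/III-2 un ·: cc
C/IV-1 un III-1×III-2: cc
⇒ C over [I-1,I-2,II-1,II-2,III-1,III-2,IV-1]: 8 consistent
T/I-1 ? ·: tt|Tt|TT
T/I-2 ? ·: tt|Tt|TT
T/II-1 aff I-1×I-2: Tt|TT
T/II-2 ? ·: tt|Tt|TT
T/III-1 ? II-1×II-2: tt|Tt|TT
T/III-2 ? ·: tt|Tt|TT
T/IV-1 ? III-1×III-2: tt|Tt|TT
⇒ T over [I-1,I-2,II-1,II-2,III-1,III-2,IV-1]: 347 consistent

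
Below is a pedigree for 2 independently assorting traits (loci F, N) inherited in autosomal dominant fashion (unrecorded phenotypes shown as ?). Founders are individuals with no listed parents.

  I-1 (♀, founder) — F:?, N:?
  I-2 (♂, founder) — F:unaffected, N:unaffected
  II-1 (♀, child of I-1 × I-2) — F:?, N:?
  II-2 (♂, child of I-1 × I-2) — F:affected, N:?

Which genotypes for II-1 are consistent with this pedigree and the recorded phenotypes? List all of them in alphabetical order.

F/I-1 ? ·: Ff|FF
F/I-2 un ·: ff
F/II-1 ? I-1×I-2: ff|Ff
F/II-2 aff I-1×I-2: Ff
⇒ F over [I-1,I-2,II-1,II-2]: 3 consistent
N/I-1 ? ·: nn|Nn|NN
N/I-2 un ·: nn
N/II-1 ? I-1×I-2: nn|Nn
N/II-2 ? I-1×I-2: nn|Nn
⇒ N over [I-1,I-2,II-1,II-2]: 6 consistent

II-1 ∈ {Ff Nn, Ff nn, ff Nn, ff nn}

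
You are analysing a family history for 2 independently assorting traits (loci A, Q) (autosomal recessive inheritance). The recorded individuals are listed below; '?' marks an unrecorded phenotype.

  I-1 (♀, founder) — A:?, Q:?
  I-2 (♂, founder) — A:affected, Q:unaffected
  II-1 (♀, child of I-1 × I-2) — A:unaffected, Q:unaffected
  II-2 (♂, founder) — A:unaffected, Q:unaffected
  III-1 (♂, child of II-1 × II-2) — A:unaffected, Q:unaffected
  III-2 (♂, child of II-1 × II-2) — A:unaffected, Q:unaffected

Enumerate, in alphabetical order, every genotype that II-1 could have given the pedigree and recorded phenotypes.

A/I-1 ? ·: AA|Aa
A/I-2 aff ·: aa
A/II-1 un I-1×I-2: Aa
A/II-2 un ·: AA|Aa
A/III-1 un II-1×II-2: AA|Aa
A/III-2 un II-1×II-2: AA|Aa
⇒ A over [I-1,I-2,II-1,II-2,III-1,III-2]: 16 consistent
Q/I-1 ? ·: QQ|Qq|qq
Q/I-2 un ·: QQ|Qq
Q/II-1 un I-1×I-2: QQ|Qq
Q/II-2 un ·: QQ|Qq
Q/III-1 un II-1×II-2: QQ|Qq
Q/III-2 un II-1×II-2: QQ|Qq
⇒ Q over [I-1,I-2,II-1,II-2,III-1,III-2]: 60 consistent

II-1 ∈ {Aa QQ, Aa Qq}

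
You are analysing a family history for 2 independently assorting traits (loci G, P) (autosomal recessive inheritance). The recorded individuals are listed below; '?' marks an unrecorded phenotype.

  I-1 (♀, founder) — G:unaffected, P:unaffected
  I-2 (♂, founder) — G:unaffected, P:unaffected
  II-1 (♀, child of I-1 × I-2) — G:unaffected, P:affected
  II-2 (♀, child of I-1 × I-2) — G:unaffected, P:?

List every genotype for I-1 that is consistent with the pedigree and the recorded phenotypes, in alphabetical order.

G/I-1 un ·: GG|Gg
G/I-2 un ·: GG|Gg
G/II-1 un I-1×I-2: GG|Gg
G/II-2 un I-1×I-2: GG|Gg
⇒ G over [I-1,I-2,II-1,II-2]: 13 consistent
P/I-1 un ·: Pp
P/I-2 un ·: Pp
P/II-1 aff I-1×I-2: pp
P/II-2 ? I-1×I-2: PP|Pp|pp
⇒ P over [I-1,I-2,II-1,II-2]: 3 consistent

I-1 ∈ {GG Pp, Gg Pp}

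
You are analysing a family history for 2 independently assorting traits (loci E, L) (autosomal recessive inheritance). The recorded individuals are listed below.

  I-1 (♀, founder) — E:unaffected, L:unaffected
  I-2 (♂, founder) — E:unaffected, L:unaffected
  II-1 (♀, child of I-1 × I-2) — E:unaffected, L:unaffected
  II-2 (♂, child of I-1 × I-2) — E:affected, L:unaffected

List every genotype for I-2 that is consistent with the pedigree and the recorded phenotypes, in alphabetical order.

I-2 ∈ {Ee LL, Ee Ll}

E/I-1 un ·: Ee
E/I-2 un ·: Ee
E/II-1 un I-1×I-2: EE|Ee
E/II-2 aff I-1×I-2: ee
⇒ E over [I-1,I-2,II-1,II-2]: 2 consistent
L/I-1 un ·: LL|Ll
L/I-2 un ·: LL|Ll
L/II-1 un I-1×I-2: LL|Ll
L/II-2 un I-1×I-2: LL|Ll
⇒ L over [I-1,I-2,II-1,II-2]: 13 consistent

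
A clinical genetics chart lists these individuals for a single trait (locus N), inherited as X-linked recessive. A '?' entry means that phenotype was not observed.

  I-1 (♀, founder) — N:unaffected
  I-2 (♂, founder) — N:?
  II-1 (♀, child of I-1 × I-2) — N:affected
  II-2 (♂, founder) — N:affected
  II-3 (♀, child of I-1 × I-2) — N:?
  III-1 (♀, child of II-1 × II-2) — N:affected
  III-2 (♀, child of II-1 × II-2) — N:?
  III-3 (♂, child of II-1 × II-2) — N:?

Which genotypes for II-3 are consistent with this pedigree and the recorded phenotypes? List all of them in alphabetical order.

II-3 ∈ {X^NX^n, X^nX^n}

N/I-1 un ·: X^NX^n
N/I-2 ? ·: X^nY
N/II-1 aff I-1×I-2: X^nX^n
N/II-2 aff ·: X^nY
N/II-3 ? I-1×I-2: X^NX^n|X^nX^n
N/III-1 aff II-1×II-2: X^nX^n
N/III-2 ? II-1×II-2: X^nX^n
N/III-3 ? II-1×II-2: X^nY
⇒ N over [I-1,I-2,II-1,II-2,II-3,III-1,III-2,III-3]: 2 consistent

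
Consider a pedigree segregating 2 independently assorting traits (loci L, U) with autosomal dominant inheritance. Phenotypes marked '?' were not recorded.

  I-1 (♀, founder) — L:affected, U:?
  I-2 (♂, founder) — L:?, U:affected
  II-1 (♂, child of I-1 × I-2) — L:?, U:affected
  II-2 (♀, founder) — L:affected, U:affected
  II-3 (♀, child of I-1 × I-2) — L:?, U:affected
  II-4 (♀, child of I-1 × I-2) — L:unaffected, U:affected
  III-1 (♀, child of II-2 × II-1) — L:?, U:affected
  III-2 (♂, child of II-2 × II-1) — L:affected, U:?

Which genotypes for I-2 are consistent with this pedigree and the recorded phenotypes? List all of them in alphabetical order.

I-2 ∈ {Ll UU, Ll Uu, ll UU, ll Uu}

L/I-1 aff ·: Ll
L/I-2 ? ·: ll|Ll
L/II-1 ? I-1×I-2: ll|Ll|LL
L/II-2 aff ·: Ll|LL
L/II-3 ? I-1×I-2: ll|Ll|LL
L/II-4 un I-1×I-2: ll
L/III-1 ? II-2×II-1: ll|Ll|LL
L/III-2 aff II-2×II-1: Ll|LL
⇒ L over [I-1,I-2,II-1,II-2,II-3,II-4,III-1,III-2]: 80 consistent
U/I-1 ? ·: uu|Uu|UU
U/I-2 aff ·: Uu|UU
U/II-1 aff I-1×I-2: Uu|UU
U/II-2 aff ·: Uu|UU
U/II-3 aff I-1×I-2: Uu|UU
U/II-4 aff I-1×I-2: Uu|UU
U/III-1 aff II-2×II-1: Uu|UU
U/III-2 ? II-2×II-1: uu|Uu|UU
⇒ U over [I-1,I-2,II-1,II-2,II-3,II-4,III-1,III-2]: 205 consistent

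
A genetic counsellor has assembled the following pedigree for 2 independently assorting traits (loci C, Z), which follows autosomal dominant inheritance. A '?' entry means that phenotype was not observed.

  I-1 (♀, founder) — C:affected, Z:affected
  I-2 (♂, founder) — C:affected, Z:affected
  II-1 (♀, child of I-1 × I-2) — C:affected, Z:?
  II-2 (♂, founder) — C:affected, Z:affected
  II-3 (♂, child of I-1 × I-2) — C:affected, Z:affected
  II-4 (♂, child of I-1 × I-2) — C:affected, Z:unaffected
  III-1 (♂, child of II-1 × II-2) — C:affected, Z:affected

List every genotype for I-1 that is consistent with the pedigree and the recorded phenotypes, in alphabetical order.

I-1 ∈ {CC Zz, Cc Zz}

C/I-1 aff ·: Cc|CC
C/I-2 aff ·: Cc|CC
C/II-1 aff I-1×I-2: Cc|CC
C/II-2 aff ·: Cc|CC
C/II-3 aff I-1×I-2: Cc|CC
C/II-4 aff I-1×I-2: Cc|CC
C/III-1 aff II-1×II-2: Cc|CC
⇒ C over [I-1,I-2,II-1,II-2,II-3,II-4,III-1]: 87 consistent
Z/I-1 aff ·: Zz
Z/I-2 aff ·: Zz
Z/II-1 ? I-1×I-2: zz|Zz|ZZ
Z/II-2 aff ·: Zz|ZZ
Z/II-3 aff I-1×I-2: Zz|ZZ
Z/II-4 un I-1×I-2: zz
Z/III-1 aff II-1×II-2: Zz|ZZ
⇒ Z over [I-1,I-2,II-1,II-2,II-3,II-4,III-1]: 18 consistent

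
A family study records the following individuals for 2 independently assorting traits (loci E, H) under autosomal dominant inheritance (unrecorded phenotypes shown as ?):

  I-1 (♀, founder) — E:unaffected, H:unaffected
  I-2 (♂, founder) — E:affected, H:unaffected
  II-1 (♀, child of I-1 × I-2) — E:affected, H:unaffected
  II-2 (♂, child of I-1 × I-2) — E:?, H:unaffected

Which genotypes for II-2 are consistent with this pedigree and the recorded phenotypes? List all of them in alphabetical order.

E/I-1 un ·: ee
E/I-2 aff ·: Ee|EE
E/II-1 aff I-1×I-2: Ee
E/II-2 ? I-1×I-2: ee|Ee
⇒ E over [I-1,I-2,II-1,II-2]: 3 consistent
H/I-1 un ·: hh
H/I-2 un ·: hh
H/II-1 un I-1×I-2: hh
H/II-2 un I-1×I-2: hh
⇒ H over [I-1,I-2,II-1,II-2]: 1 consistent

II-2 ∈ {Ee hh, ee hh}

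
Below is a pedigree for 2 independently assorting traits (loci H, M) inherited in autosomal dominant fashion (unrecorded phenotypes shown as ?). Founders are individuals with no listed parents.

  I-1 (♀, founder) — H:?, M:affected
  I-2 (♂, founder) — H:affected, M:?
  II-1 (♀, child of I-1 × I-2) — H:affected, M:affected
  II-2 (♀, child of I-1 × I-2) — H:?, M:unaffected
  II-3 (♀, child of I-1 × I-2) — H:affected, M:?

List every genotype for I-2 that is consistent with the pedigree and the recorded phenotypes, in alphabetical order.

H/I-1 ? ·: hh|Hh|HH
H/I-2 aff ·: Hh|HH
H/II-1 aff I-1×I-2: Hh|HH
H/II-2 ? I-1×I-2: hh|Hh|HH
H/II-3 aff I-1×I-2: Hh|HH
⇒ H over [I-1,I-2,II-1,II-2,II-3]: 32 consistent
M/I-1 aff ·: Mm
M/I-2 ? ·: mm|Mm
M/II-1 aff I-1×I-2: Mm|MM
M/II-2 un I-1×I-2: mm
M/II-3 ? I-1×I-2: mm|Mm|MM
⇒ M over [I-1,I-2,II-1,II-2,II-3]: 8 consistent

I-2 ∈ {HH Mm, HH mm, Hh Mm, Hh mm}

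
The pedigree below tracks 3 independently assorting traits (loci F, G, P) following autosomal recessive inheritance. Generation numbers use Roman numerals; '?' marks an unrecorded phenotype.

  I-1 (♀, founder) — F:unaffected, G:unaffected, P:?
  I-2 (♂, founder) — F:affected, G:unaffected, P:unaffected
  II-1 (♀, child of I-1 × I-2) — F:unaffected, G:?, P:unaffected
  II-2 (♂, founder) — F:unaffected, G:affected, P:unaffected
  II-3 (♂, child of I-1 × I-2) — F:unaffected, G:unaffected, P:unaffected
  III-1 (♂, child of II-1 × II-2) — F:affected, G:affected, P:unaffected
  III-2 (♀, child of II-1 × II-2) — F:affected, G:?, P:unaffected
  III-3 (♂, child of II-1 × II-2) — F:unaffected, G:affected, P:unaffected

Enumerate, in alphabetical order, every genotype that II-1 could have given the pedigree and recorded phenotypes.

F/I-1 un ·: FF|Ff
F/I-2 aff ·: ff
F/II-1 un I-1×I-2: Ff
F/II-2 un ·: Ff
F/II-3 un I-1×I-2: Ff
F/III-1 aff II-1×II-2: ff
F/III-2 aff II-1×II-2: ff
F/III-3 un II-1×II-2: FF|Ff
⇒ F over [I-1,I-2,II-1,II-2,II-3,III-1,III-2,III-3]: 4 consistent
G/I-1 un ·: GG|Gg
G/I-2 un ·: GG|Gg
G/II-1 ? I-1×I-2: Gg|gg
G/II-2 aff ·: gg
G/II-3 un I-1×I-2: GG|Gg
G/III-1 aff II-1×II-2: gg
G/III-2 ? II-1×II-2: Gg|gg
G/III-3 aff II-1×II-2: gg
⇒ G over [I-1,I-2,II-1,II-2,II-3,III-1,III-2,III-3]: 14 consistent
P/I-1 ? ·: PP|Pp|pp
P/I-2 un ·: PP|Pp
P/II-1 un I-1×I-2: PP|Pp
P/II-2 un ·: PP|Pp
P/II-3 un I-1×I-2: PP|Pp
P/III-1 un II-1×II-2: PP|Pp
P/III-2 un II-1×II-2: PP|Pp
P/III-3 un II-1×II-2: PP|Pp
⇒ P over [I-1,I-2,II-1,II-2,II-3,III-1,III-2,III-3]: 191 consistent

II-1 ∈ {Ff Gg PP, Ff Gg Pp, Ff gg PP, Ff gg Pp}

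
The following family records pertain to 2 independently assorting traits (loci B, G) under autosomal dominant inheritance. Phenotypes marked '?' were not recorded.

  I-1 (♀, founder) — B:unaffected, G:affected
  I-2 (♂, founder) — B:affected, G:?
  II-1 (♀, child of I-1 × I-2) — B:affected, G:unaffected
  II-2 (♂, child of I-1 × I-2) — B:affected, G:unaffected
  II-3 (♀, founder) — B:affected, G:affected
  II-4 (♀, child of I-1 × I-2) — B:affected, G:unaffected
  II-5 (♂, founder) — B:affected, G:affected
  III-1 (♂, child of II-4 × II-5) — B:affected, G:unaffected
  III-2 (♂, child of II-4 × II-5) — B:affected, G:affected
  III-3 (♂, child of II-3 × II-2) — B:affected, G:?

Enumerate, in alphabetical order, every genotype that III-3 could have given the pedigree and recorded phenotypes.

III-3 ∈ {BB Gg, BB gg, Bb Gg, Bb gg}

B/I-1 un ·: bb
B/I-2 aff ·: Bb|BB
B/II-1 aff I-1×I-2: Bb
B/II-2 aff I-1×I-2: Bb
B/II-3 aff ·: Bb|BB
B/II-4 aff I-1×I-2: Bb
B/II-5 aff ·: Bb|BB
B/III-1 aff II-4×II-5: Bb|BB
B/III-2 aff II-4×II-5: Bb|BB
B/III-3 aff II-3×II-2: Bb|BB
⇒ B over [I-1,I-2,II-1,II-2,II-3,II-4,II-5,III-1,III-2,III-3]: 64 consistent
G/I-1 aff ·: Gg
G/I-2 ? ·: gg|Gg
G/II-1 un I-1×I-2: gg
G/II-2 un I-1×I-2: gg
G/II-3 aff ·: Gg|GG
G/II-4 un I-1×I-2: gg
G/II-5 aff ·: Gg
G/III-1 un II-4×II-5: gg
G/III-2 aff II-4×II-5: Gg
G/III-3 ? II-3×II-2: gg|Gg
⇒ G over [I-1,I-2,II-1,II-2,II-3,II-4,II-5,III-1,III-2,III-3]: 6 consistent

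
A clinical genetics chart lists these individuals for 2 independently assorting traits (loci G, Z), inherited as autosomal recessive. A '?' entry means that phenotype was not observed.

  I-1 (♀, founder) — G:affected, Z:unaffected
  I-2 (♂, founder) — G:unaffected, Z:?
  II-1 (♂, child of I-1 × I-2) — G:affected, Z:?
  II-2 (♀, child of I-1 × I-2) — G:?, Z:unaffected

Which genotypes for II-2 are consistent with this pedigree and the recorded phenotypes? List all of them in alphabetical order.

II-2 ∈ {Gg ZZ, Gg Zz, gg ZZ, gg Zz}

G/I-1 aff ·: gg
G/I-2 un ·: Gg
G/II-1 aff I-1×I-2: gg
G/II-2 ? I-1×I-2: Gg|gg
⇒ G over [I-1,I-2,II-1,II-2]: 2 consistent
Z/I-1 un ·: ZZ|Zz
Z/I-2 ? ·: ZZ|Zz|zz
Z/II-1 ? I-1×I-2: ZZ|Zz|zz
Z/II-2 un I-1×I-2: ZZ|Zz
⇒ Z over [I-1,I-2,II-1,II-2]: 18 consistent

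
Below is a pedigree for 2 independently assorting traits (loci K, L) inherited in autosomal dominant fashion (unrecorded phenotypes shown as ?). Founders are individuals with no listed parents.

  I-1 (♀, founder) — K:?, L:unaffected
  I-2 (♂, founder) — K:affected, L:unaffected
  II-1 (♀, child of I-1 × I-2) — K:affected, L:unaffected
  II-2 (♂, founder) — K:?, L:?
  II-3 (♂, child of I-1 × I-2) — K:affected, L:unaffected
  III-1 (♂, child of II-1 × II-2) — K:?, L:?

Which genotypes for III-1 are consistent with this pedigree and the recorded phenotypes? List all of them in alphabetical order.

K/I-1 ? ·: kk|Kk|KK
K/I-2 aff ·: Kk|KK
K/II-1 aff I-1×I-2: Kk|KK
K/II-2 ? ·: kk|Kk|KK
K/II-3 aff I-1×I-2: Kk|KK
K/III-1 ? II-1×II-2: kk|Kk|KK
⇒ K over [I-1,I-2,II-1,II-2,II-3,III-1]: 84 consistent
L/I-1 un ·: ll
L/I-2 un ·: ll
L/II-1 un I-1×I-2: ll
L/II-2 ? ·: ll|Ll|LL
L/II-3 un I-1×I-2: ll
L/III-1 ? II-1×II-2: ll|Ll
⇒ L over [I-1,I-2,II-1,II-2,II-3,III-1]: 4 consistent

III-1 ∈ {KK Ll, KK ll, Kk Ll, Kk ll, kk Ll, kk ll}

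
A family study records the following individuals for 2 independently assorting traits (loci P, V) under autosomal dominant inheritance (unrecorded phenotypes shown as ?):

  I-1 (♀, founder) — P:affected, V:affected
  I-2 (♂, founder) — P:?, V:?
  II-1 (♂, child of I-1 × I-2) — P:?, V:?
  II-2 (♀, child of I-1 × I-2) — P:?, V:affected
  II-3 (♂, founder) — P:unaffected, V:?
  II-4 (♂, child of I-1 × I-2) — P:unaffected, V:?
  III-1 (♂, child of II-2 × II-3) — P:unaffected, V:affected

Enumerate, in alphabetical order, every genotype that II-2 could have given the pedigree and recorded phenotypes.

II-2 ∈ {Pp VV, Pp Vv, pp VV, pp Vv}

P/I-1 aff ·: Pp
P/I-2 ? ·: pp|Pp
P/II-1 ? I-1×I-2: pp|Pp|PP
P/II-2 ? I-1×I-2: pp|Pp
P/II-3 un ·: pp
P/II-4 un I-1×I-2: pp
P/III-1 un II-2×II-3: pp
⇒ P over [I-1,I-2,II-1,II-2,II-3,II-4,III-1]: 10 consistent
V/I-1 aff ·: Vv|VV
V/I-2 ? ·: vv|Vv|VV
V/II-1 ? I-1×I-2: vv|Vv|VV
V/II-2 aff I-1×I-2: Vv|VV
V/II-3 ? ·: vv|Vv|VV
V/II-4 ? I-1×I-2: vv|Vv|VV
V/III-1 aff II-2×II-3: Vv|VV
⇒ V over [I-1,I-2,II-1,II-2,II-3,II-4,III-1]: 182 consistent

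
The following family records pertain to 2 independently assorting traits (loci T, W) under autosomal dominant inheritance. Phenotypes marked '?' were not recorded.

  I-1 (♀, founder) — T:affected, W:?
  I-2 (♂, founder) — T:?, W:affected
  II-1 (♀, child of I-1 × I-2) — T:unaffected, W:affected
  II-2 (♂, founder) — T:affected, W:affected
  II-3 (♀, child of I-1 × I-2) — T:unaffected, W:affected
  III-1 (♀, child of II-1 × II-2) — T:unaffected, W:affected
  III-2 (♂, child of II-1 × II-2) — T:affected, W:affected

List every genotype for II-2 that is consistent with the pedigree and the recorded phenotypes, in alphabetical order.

T/I-1 aff ·: Tt
T/I-2 ? ·: tt|Tt
T/II-1 un I-1×I-2: tt
T/II-2 aff ·: Tt
T/II-3 un I-1×I-2: tt
T/III-1 un II-1×II-2: tt
T/III-2 aff II-1×II-2: Tt
⇒ T over [I-1,I-2,II-1,II-2,II-3,III-1,III-2]: 2 consistent
W/I-1 ? ·: ww|Ww|WW
W/I-2 aff ·: Ww|WW
W/II-1 aff I-1×I-2: Ww|WW
W/II-2 aff ·: Ww|WW
W/II-3 aff I-1×I-2: Ww|WW
W/III-1 aff II-1×II-2: Ww|WW
W/III-2 aff II-1×II-2: Ww|WW
⇒ W over [I-1,I-2,II-1,II-2,II-3,III-1,III-2]: 99 consistent

II-2 ∈ {Tt WW, Tt Ww}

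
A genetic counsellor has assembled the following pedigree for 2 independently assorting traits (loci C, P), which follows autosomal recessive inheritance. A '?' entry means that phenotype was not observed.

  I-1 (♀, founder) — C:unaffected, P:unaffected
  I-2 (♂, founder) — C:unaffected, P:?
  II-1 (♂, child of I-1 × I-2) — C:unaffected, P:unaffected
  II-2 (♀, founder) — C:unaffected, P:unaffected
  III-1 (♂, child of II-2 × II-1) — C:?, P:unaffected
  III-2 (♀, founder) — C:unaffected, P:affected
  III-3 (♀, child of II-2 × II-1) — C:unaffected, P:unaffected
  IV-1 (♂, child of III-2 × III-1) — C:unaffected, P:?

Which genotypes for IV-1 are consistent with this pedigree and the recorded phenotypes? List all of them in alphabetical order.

C/I-1 un ·: CC|Cc
C/I-2 un ·: CC|Cc
C/II-1 un I-1×I-2: CC|Cc
C/II-2 un ·: CC|Cc
C/III-1 ? II-2×II-1: CC|Cc|cc
C/III-2 un ·: CC|Cc
C/III-3 un II-2×II-1: CC|Cc
C/IV-1 un III-2×III-1: CC|Cc
⇒ C over [I-1,I-2,II-1,II-2,III-1,III-2,III-3,IV-1]: 164 consistent
P/I-1 un ·: PP|Pp
P/I-2 ? ·: PP|Pp|pp
P/II-1 un I-1×I-2: PP|Pp
P/II-2 un ·: PP|Pp
P/III-1 un II-2×II-1: PP|Pp
P/III-2 aff ·: pp
P/III-3 un II-2×II-1: PP|Pp
P/IV-1 ? III-2×III-1: Pp|pp
⇒ P over [I-1,I-2,II-1,II-2,III-1,III-2,III-3,IV-1]: 88 consistent

IV-1 ∈ {CC Pp, CC pp, Cc Pp, Cc pp}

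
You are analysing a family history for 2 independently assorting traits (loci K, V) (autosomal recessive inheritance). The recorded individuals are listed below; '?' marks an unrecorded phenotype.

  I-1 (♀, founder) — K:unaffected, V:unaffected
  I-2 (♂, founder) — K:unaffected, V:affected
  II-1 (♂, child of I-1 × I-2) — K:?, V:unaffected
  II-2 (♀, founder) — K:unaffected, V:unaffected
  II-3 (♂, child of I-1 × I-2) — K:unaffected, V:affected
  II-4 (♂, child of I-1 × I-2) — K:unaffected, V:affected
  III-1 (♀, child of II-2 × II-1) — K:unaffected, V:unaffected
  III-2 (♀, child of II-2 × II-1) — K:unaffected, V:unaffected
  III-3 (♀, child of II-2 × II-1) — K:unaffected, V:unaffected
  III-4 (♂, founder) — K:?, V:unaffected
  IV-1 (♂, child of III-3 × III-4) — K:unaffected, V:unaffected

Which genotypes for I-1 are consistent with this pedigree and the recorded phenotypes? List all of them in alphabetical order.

K/I-1 un ·: KK|Kk
K/I-2 un ·: KK|Kk
K/II-1 ? I-1×I-2: KK|Kk|kk
K/II-2 un ·: KK|Kk
K/II-3 un I-1×I-2: KK|Kk
K/II-4 un I-1×I-2: KK|Kk
K/III-1 un II-2×II-1: KK|Kk
K/III-2 un II-2×II-1: KK|Kk
K/III-3 un II-2×II-1: KK|Kk
K/III-4 ? ·: KK|Kk|kk
K/IV-1 un III-3×III-4: KK|Kk
⇒ K over [I-1,I-2,II-1,II-2,II-3,II-4,III-1,III-2,III-3,III-4,IV-1]: 1424 consistent
V/I-1 un ·: Vv
V/I-2 aff ·: vv
V/II-1 un I-1×I-2: Vv
V/II-2 un ·: VV|Vv
V/II-3 aff I-1×I-2: vv
V/II-4 aff I-1×I-2: vv
V/III-1 un II-2×II-1: VV|Vv
V/III-2 un II-2×II-1: VV|Vv
V/III-3 un II-2×II-1: VV|Vv
V/III-4 un ·: VV|Vv
V/IV-1 un III-3×III-4: VV|Vv
⇒ V over [I-1,I-2,II-1,II-2,II-3,II-4,III-1,III-2,III-3,III-4,IV-1]: 56 consistent

I-1 ∈ {KK Vv, Kk Vv}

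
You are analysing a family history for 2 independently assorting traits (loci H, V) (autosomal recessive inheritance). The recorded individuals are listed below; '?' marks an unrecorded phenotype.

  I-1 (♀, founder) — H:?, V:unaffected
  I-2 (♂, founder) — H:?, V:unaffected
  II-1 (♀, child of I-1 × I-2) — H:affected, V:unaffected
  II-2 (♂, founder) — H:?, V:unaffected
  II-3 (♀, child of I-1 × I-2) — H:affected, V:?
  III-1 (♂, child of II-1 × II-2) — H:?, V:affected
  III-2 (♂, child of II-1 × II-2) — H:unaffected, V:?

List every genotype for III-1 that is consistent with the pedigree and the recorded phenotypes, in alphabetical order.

III-1 ∈ {Hh vv, hh vv}

H/I-1 ? ·: Hh|hh
H/I-2 ? ·: Hh|hh
H/II-1 aff I-1×I-2: hh
H/II-2 ? ·: HH|Hh
H/II-3 aff I-1×I-2: hh
H/III-1 ? II-1×II-2: Hh|hh
H/III-2 un II-1×II-2: Hh
⇒ H over [I-1,I-2,II-1,II-2,II-3,III-1,III-2]: 12 consistent
V/I-1 un ·: VV|Vv
V/I-2 un ·: VV|Vv
V/II-1 un I-1×I-2: Vv
V/II-2 un ·: Vv
V/II-3 ? I-1×I-2: VV|Vv|vv
V/III-1 aff II-1×II-2: vv
V/III-2 ? II-1×II-2: VV|Vv|vv
⇒ V over [I-1,I-2,II-1,II-2,II-3,III-1,III-2]: 21 consistent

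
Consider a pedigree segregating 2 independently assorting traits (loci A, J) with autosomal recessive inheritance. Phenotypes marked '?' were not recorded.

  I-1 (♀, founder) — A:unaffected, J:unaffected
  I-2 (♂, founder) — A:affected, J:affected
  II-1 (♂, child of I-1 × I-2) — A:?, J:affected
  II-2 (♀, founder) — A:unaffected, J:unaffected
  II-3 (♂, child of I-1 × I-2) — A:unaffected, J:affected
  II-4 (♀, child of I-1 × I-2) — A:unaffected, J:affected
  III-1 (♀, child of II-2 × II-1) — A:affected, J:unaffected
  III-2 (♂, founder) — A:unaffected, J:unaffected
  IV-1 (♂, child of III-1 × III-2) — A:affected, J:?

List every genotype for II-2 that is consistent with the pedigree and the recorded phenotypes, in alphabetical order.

A/I-1 un ·: AA|Aa
A/I-2 aff ·: aa
A/II-1 ? I-1×I-2: Aa|aa
A/II-2 un ·: Aa
A/II-3 un I-1×I-2: Aa
A/II-4 un I-1×I-2: Aa
A/III-1 aff II-2×II-1: aa
A/III-2 un ·: Aa
A/IV-1 aff III-1×III-2: aa
⇒ A over [I-1,I-2,II-1,II-2,II-3,II-4,III-1,III-2,IV-1]: 3 consistent
J/I-1 un ·: Jj
J/I-2 aff ·: jj
J/II-1 aff I-1×I-2: jj
J/II-2 un ·: JJ|Jj
J/II-3 aff I-1×I-2: jj
J/II-4 aff I-1×I-2: jj
J/III-1 un II-2×II-1: Jj
J/III-2 un ·: JJ|Jj
J/IV-1 ? III-1×III-2: JJ|Jj|jj
⇒ J over [I-1,I-2,II-1,II-2,II-3,II-4,III-1,III-2,IV-1]: 10 consistent

II-2 ∈ {Aa JJ, Aa Jj}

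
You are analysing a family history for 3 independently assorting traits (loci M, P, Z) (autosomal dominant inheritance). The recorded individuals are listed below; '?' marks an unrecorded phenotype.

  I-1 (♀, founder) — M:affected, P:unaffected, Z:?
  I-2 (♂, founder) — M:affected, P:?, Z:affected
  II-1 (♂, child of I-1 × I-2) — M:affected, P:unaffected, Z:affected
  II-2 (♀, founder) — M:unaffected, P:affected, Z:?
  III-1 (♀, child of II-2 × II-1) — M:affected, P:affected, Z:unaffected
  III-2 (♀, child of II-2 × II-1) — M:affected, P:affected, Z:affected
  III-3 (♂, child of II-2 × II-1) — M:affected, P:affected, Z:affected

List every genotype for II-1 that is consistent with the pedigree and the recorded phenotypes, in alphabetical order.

M/I-1 aff ·: Mm|MM
M/I-2 aff ·: Mm|MM
M/II-1 aff I-1×I-2: Mm|MM
M/II-2 un ·: mm
M/III-1 aff II-2×II-1: Mm
M/III-2 aff II-2×II-1: Mm
M/III-3 aff II-2×II-1: Mm
⇒ M over [I-1,I-2,II-1,II-2,III-1,III-2,III-3]: 7 consistent
P/I-1 un ·: pp
P/I-2 ? ·: pp|Pp
P/II-1 un I-1×I-2: pp
P/II-2 aff ·: Pp|PP
P/III-1 aff II-2×II-1: Pp
P/III-2 aff II-2×II-1: Pp
P/III-3 aff II-2×II-1: Pp
⇒ P over [I-1,I-2,II-1,II-2,III-1,III-2,III-3]: 4 consistent
Z/I-1 ? ·: zz|Zz|ZZ
Z/I-2 aff ·: Zz|ZZ
Z/II-1 aff I-1×I-2: Zz
Z/II-2 ? ·: zz|Zz
Z/III-1 un II-2×II-1: zz
Z/III-2 aff II-2×II-1: Zz|ZZ
Z/III-3 aff II-2×II-1: Zz|ZZ
⇒ Z over [I-1,I-2,II-1,II-2,III-1,III-2,III-3]: 25 consistent

II-1 ∈ {MM pp Zz, Mm pp Zz}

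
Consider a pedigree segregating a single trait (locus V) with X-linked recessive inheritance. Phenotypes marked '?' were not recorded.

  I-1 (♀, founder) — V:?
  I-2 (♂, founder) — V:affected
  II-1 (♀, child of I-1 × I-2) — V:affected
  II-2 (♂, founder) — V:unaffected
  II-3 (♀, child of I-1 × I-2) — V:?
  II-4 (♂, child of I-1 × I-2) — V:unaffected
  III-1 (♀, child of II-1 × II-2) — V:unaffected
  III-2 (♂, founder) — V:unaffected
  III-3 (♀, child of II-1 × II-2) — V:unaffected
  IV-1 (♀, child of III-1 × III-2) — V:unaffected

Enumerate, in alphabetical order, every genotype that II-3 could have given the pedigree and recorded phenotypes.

II-3 ∈ {X^VX^v, X^vX^v}

V/I-1 ? ·: X^VX^v
V/I-2 aff ·: X^vY
V/II-1 aff I-1×I-2: X^vX^v
V/II-2 un ·: X^VY
V/II-3 ? I-1×I-2: X^VX^v|X^vX^v
V/II-4 un I-1×I-2: X^VY
V/III-1 un II-1×II-2: X^VX^v
V/III-2 un ·: X^VY
V/III-3 un II-1×II-2: X^VX^v
V/IV-1 un III-1×III-2: X^VX^V|X^VX^v
⇒ V over [I-1,I-2,II-1,II-2,II-3,II-4,III-1,III-2,III-3,IV-1]: 4 consistent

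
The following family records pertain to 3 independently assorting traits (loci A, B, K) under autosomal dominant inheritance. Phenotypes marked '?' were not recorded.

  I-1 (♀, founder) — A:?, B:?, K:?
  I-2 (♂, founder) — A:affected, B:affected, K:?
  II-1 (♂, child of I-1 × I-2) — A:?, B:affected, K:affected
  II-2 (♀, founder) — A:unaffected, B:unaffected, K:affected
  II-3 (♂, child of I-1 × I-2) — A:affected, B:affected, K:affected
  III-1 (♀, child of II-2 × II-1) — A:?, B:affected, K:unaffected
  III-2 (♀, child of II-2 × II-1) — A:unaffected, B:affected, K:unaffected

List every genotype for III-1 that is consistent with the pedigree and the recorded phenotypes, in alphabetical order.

III-1 ∈ {Aa Bb kk, aa Bb kk}

A/I-1 ? ·: aa|Aa|AA
A/I-2 aff ·: Aa|AA
A/II-1 ? I-1×I-2: aa|Aa
A/II-2 un ·: aa
A/II-3 aff I-1×I-2: Aa|AA
A/III-1 ? II-2×II-1: aa|Aa
A/III-2 un II-2×II-1: aa
⇒ A over [I-1,I-2,II-1,II-2,II-3,III-1,III-2]: 19 consistent
B/I-1 ? ·: bb|Bb|BB
B/I-2 aff ·: Bb|BB
B/II-1 aff I-1×I-2: Bb|BB
B/II-2 un ·: bb
B/II-3 aff I-1×I-2: Bb|BB
B/III-1 aff II-2×II-1: Bb
B/III-2 aff II-2×II-1: Bb
⇒ B over [I-1,I-2,II-1,II-2,II-3,III-1,III-2]: 15 consistent
K/I-1 ? ·: kk|Kk|KK
K/I-2 ? ·: kk|Kk|KK
K/II-1 aff I-1×I-2: Kk
K/II-2 aff ·: Kk
K/II-3 aff I-1×I-2: Kk|KK
K/III-1 un II-2×II-1: kk
K/III-2 un II-2×II-1: kk
⇒ K over [I-1,I-2,II-1,II-2,II-3,III-1,III-2]: 10 consistent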